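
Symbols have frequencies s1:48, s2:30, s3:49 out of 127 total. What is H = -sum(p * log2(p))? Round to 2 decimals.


Computing entropy H = -sum(p_i * log2(p_i)):
  s1: p = 48/127 = 0.3780, -p*log2(p) = 0.5305
  s2: p = 30/127 = 0.2362, -p*log2(p) = 0.4918
  s3: p = 49/127 = 0.3858, -p*log2(p) = 0.5301
H = sum of terms = 1.5524
Rounded to 2 decimals: 1.55

1.55


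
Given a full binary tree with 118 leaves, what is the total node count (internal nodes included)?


Leaf nodes (terminals): 118
Internal nodes = n - 1 = 118 - 1 = 117
Total = leaves + internal = 118 + 117 = 235

235


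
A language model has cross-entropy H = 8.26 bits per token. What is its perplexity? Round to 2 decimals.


Perplexity formula: PP = 2^H
H = 8.26
PP = 2^8.26
Decompose: 2^8.26 = 2^8 * 2^0.26
2^8 = 256, 2^0.26 ~ 1.1974787
PP ~ 256 * 1.1974787 = 306.5545472
Rounded to 2 decimals: 306.55

306.55


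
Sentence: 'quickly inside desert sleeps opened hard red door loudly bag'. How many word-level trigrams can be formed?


Word trigrams from [10] words:
  Trigram 1: (quickly inside desert)
  Trigram 2: (inside desert sleeps)
  Trigram 3: (desert sleeps opened)
  Trigram 4: (sleeps opened hard)
  Trigram 5: (opened hard red)
  Trigram 6: (hard red door)
  Trigram 7: (red door loudly)
  Trigram 8: (door loudly bag)
Total word trigrams: 10 - 2 = 8

8


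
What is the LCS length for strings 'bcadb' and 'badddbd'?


DP table for LCS of 'bcadb' and 'badddbd':
       b  a  d  d  d  b  d
    0  0  0  0  0  0  0  0
  b 0  1  1  1  1  1  1  1
  c 0  1  1  1  1  1  1  1
  a 0  1  2  2  2  2  2  2
  d 0  1  2  3  3  3  3  3
  b 0  1  2  3  3  3  4  4
LCS: 'badb'
LCS length = 4

4


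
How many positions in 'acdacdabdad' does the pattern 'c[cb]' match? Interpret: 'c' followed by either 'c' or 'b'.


Pattern: c[cb] means 'c' followed by either 'c' or 'b'.
Scanning 'acdacdabdad' position-by-position:
  Pos 0: window 'ac' -> no
  Pos 1: window 'cd' -> no
  Pos 2: window 'da' -> no
  Pos 3: window 'ac' -> no
  Pos 4: window 'cd' -> no
  Pos 5: window 'da' -> no
  Pos 6: window 'ab' -> no
  Pos 7: window 'bd' -> no
  Pos 8: window 'da' -> no
  Pos 9: window 'ad' -> no
  Pos 10: window 'd' -> no
Total matches: 0

0


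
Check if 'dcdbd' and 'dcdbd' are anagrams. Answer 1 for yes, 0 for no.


Sort characters of 'dcdbd': 'bcddd'
Sort characters of 'dcdbd': 'bcddd'
Sorted forms match -> they ARE anagrams
Result: 1

1


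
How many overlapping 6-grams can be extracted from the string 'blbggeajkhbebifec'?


String 'blbggeajkhbebifec' has length L = 17.
Number of overlapping n-grams = L - n + 1
Substituting: 17 - 6 + 1 = 12

12


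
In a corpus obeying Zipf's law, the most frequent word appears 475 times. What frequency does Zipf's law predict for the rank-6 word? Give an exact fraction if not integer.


Zipf's law: freq(rank) = f1 / rank
f1 = 475, rank = 6
freq = 475 / 6
GCD(475, 6) = 1
Simplified: 475/6

475/6


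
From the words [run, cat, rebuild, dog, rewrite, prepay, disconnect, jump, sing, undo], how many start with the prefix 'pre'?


Checking each word for prefix 'pre':
  'run' -> no (count: 0)
  'cat' -> no (count: 0)
  'rebuild' -> no (count: 0)
  'dog' -> no (count: 0)
  'rewrite' -> no (count: 0)
  'prepay' -> YES, starts with 'pre' (count: 1)
  'disconnect' -> no (count: 1)
  'jump' -> no (count: 1)
  'sing' -> no (count: 1)
  'undo' -> no (count: 1)
Total with prefix 'pre': 1

1


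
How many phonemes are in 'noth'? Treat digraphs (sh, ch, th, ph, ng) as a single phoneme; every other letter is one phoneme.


Parsing 'noth' greedily, digraphs first:
  'n' -> consonant phoneme (phonemes so far: 1)
  'o' -> vowel phoneme (phonemes so far: 2)
  'th' -> digraph (1 consonant phoneme) (phonemes so far: 3)
Total phonemes: 3

3


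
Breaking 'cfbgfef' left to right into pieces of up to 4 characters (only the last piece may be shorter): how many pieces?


'cfbgfef' has 7 characters.
Chunking with max size 4:
  Chunk 1: 'cfbg' (positions 0-3)
  Chunk 2: 'fef' (positions 4-6)
Total chunks: ceil(7 / 4) = 2

2


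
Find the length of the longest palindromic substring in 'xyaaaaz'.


Scanning 'xyaaaaz' for palindromic substrings.
Substring at positions 2-5: 'aaaa'.
Check: reverse('aaaa') = 'aaaa' -> palindrome confirmed.
Neighbouring characters ('y' / 'z') break symmetry, so it cannot extend further.
No longer palindromic substring exists; longest length = 4

4


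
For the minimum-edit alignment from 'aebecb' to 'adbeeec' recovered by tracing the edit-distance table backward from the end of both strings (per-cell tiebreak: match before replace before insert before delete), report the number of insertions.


Edit distance = 4. Backtracking from cell (6, 7) with preference match > replace > insert > delete,
then listing the resulting alignment 'aebecb' -> 'adbeeec' left to right:
  Step 1: keep 'a'
  Step 2: replace e->d
  Step 3: keep 'b'
  Step 4: insert 'e' [insertion #1]
  Step 5: keep 'e'
  Step 6: replace c->e
  Step 7: replace b->c
Total insertions: 1

1


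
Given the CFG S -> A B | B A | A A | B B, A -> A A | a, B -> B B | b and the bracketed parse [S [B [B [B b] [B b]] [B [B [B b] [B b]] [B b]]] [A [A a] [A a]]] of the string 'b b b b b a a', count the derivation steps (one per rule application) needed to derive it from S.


Every bracketed nonterminal node [X ...] in the tree is produced by exactly one rule application.
Reading the tree off as a leftmost derivation:
  Step 1: S  =>  B A   (applied S -> B A)
  Step 2: B A  =>  B B A   (applied B -> B B)
  Step 3: B B A  =>  B B B A   (applied B -> B B)
  Step 4: B B B A  =>  b B B A   (applied B -> b)
  Step 5: b B B A  =>  b b B A   (applied B -> b)
  Step 6: b b B A  =>  b b B B A   (applied B -> B B)
  Step 7: b b B B A  =>  b b B B B A   (applied B -> B B)
  Step 8: b b B B B A  =>  b b b B B A   (applied B -> b)
  Step 9: b b b B B A  =>  b b b b B A   (applied B -> b)
  Step 10: b b b b B A  =>  b b b b b A   (applied B -> b)
  Step 11: b b b b b A  =>  b b b b b A A   (applied A -> A A)
  Step 12: b b b b b A A  =>  b b b b b a A   (applied A -> a)
  Step 13: b b b b b a A  =>  b b b b b a a   (applied A -> a)
Final yield: b b b b b a a
Total rewrite steps: 13

13


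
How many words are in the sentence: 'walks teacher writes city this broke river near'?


Counting words by splitting on spaces:
  Word 1: 'walks'
  Word 2: 'teacher'
  Word 3: 'writes'
  Word 4: 'city'
  Word 5: 'this'
  Word 6: 'broke'
  Word 7: 'river'
  Word 8: 'near'
Total words: 8

8


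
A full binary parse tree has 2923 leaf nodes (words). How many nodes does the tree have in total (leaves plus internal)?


Leaf nodes (terminals): 2923
Internal nodes = n - 1 = 2923 - 1 = 2922
Total = leaves + internal = 2923 + 2922 = 5845

5845


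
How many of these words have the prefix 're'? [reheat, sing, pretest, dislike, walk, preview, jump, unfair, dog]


Checking each word for prefix 're':
  'reheat' -> YES, starts with 're' (count: 1)
  'sing' -> no (count: 1)
  'pretest' -> no (count: 1)
  'dislike' -> no (count: 1)
  'walk' -> no (count: 1)
  'preview' -> no (count: 1)
  'jump' -> no (count: 1)
  'unfair' -> no (count: 1)
  'dog' -> no (count: 1)
Total with prefix 're': 1

1


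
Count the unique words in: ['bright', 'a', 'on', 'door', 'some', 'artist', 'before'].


Listing all tokens and tracking unique types:
  Token 1: 'bright' -> NEW (unique so far: 1)
  Token 2: 'a' -> NEW (unique so far: 2)
  Token 3: 'on' -> NEW (unique so far: 3)
  Token 4: 'door' -> NEW (unique so far: 4)
  Token 5: 'some' -> NEW (unique so far: 5)
  Token 6: 'artist' -> NEW (unique so far: 6)
  Token 7: 'before' -> NEW (unique so far: 7)
Unique types: ('a', 'artist', 'before', 'bright', 'door', 'on', 'some')
Vocabulary size: 7

7


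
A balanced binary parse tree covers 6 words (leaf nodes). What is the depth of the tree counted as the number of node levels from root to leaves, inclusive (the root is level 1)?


In a balanced binary tree with n leaves the deepest leaf is ceil(log2(n)) edges below the root,
so counting node levels inclusive of root and leaves gives ceil(log2(n)) + 1 levels.
log2(6) = 2.5850
ceil(2.5850) = 3
levels = 3 + 1 = 4

4


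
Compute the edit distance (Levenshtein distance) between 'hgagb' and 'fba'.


Building DP table for s1='hgagb' (len 5) and s2='fba' (len 3):
       f  b  a
    0  1  2  3
  h 1  1  2  3
  g 2  2  2  3
  a 3  3  3  2
  g 4  4  4  3
  b 5  5  4  4
Edit distance = dp[5][3] = 4

4


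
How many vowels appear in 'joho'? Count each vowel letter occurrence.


Scanning each character of 'joho':
  Position 1: 'j' -> consonant (running count: 0)
  Position 2: 'o' -> vowel (running count: 1)
  Position 3: 'h' -> consonant (running count: 1)
  Position 4: 'o' -> vowel (running count: 2)
Total vowels: 2

2


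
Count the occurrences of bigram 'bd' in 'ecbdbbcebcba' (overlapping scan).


Scanning 'ecbdbbcebcba' for bigram 'bd':
  Position 0: 'ec' -> no
  Position 1: 'cb' -> no
  Position 2: 'bd' -> MATCH
  Position 3: 'db' -> no
  Position 4: 'bb' -> no
  Position 5: 'bc' -> no
  Position 6: 'ce' -> no
  Position 7: 'eb' -> no
  Position 8: 'bc' -> no
  Position 9: 'cb' -> no
  Position 10: 'ba' -> no
Total matches: 1

1


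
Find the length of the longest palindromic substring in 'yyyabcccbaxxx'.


Scanning 'yyyabcccbaxxx' for palindromic substrings.
Substring at positions 3-9: 'abcccba'.
Check: reverse('abcccba') = 'abcccba' -> palindrome confirmed.
Neighbouring characters ('y' / 'x') break symmetry, so it cannot extend further.
No longer palindromic substring exists; longest length = 7

7


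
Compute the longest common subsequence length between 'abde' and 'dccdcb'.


DP table for LCS of 'abde' and 'dccdcb':
       d  c  c  d  c  b
    0  0  0  0  0  0  0
  a 0  0  0  0  0  0  0
  b 0  0  0  0  0  0  1
  d 0  1  1  1  1  1  1
  e 0  1  1  1  1  1  1
LCS: 'b'
LCS length = 1

1


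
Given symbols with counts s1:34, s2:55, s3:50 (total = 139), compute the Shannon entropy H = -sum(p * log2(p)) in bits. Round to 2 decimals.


Computing entropy H = -sum(p_i * log2(p_i)):
  s1: p = 34/139 = 0.2446, -p*log2(p) = 0.4969
  s2: p = 55/139 = 0.3957, -p*log2(p) = 0.5293
  s3: p = 50/139 = 0.3597, -p*log2(p) = 0.5306
H = sum of terms = 1.5568
Rounded to 2 decimals: 1.56

1.56


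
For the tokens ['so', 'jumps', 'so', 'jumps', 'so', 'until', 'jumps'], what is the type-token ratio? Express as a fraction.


Tokens: 7
Unique types: ('jumps', 'so', 'until') = 3
TTR = 3/7
Already in lowest terms.

3/7


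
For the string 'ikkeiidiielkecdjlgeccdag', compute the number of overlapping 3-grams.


String 'ikkeiidiielkecdjlgeccdag' has length L = 24.
Number of overlapping n-grams = L - n + 1
Substituting: 24 - 3 + 1 = 22

22


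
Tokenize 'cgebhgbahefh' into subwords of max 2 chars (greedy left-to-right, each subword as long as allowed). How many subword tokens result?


'cgebhgbahefh' has 12 characters.
Chunking with max size 2:
  Chunk 1: 'cg' (positions 0-1)
  Chunk 2: 'eb' (positions 2-3)
  Chunk 3: 'hg' (positions 4-5)
  Chunk 4: 'ba' (positions 6-7)
  Chunk 5: 'he' (positions 8-9)
  Chunk 6: 'fh' (positions 10-11)
Total chunks: ceil(12 / 2) = 6

6


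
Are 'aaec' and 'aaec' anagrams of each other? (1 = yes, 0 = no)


Sort characters of 'aaec': 'aace'
Sort characters of 'aaec': 'aace'
Sorted forms match -> they ARE anagrams
Result: 1

1


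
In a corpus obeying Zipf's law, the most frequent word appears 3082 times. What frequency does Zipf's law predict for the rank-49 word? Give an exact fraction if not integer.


Zipf's law: freq(rank) = f1 / rank
f1 = 3082, rank = 49
freq = 3082 / 49
GCD(3082, 49) = 1
Simplified: 3082/49

3082/49


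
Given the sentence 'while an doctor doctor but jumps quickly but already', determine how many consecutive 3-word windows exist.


Word trigrams from [9] words:
  Trigram 1: (while an doctor)
  Trigram 2: (an doctor doctor)
  Trigram 3: (doctor doctor but)
  Trigram 4: (doctor but jumps)
  Trigram 5: (but jumps quickly)
  Trigram 6: (jumps quickly but)
  Trigram 7: (quickly but already)
Total word trigrams: 9 - 2 = 7

7


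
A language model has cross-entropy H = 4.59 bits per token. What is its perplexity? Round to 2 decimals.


Perplexity formula: PP = 2^H
H = 4.59
PP = 2^4.59
Decompose: 2^4.59 = 2^4 * 2^0.59
2^4 = 16, 2^0.59 ~ 1.5052467
PP ~ 16 * 1.5052467 = 24.0839472
Rounded to 2 decimals: 24.08

24.08


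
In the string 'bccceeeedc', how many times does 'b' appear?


Scanning 'bccceeeedc' for 'b':
  Position 0: 'b' -> MATCH (count: 1)
Total occurrences of 'b': 1

1


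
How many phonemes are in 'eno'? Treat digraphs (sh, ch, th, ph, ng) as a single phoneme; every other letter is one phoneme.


Parsing 'eno' greedily, digraphs first:
  'e' -> vowel phoneme (phonemes so far: 1)
  'n' -> consonant phoneme (phonemes so far: 2)
  'o' -> vowel phoneme (phonemes so far: 3)
Total phonemes: 3

3


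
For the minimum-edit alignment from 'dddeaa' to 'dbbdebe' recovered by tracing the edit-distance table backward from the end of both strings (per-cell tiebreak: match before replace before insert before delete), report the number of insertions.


Edit distance = 4. Backtracking from cell (6, 7) with preference match > replace > insert > delete,
then listing the resulting alignment 'dddeaa' -> 'dbbdebe' left to right:
  Step 1: keep 'd'
  Step 2: insert 'b' [insertion #1]
  Step 3: replace d->b
  Step 4: keep 'd'
  Step 5: keep 'e'
  Step 6: replace a->b
  Step 7: replace a->e
Total insertions: 1

1


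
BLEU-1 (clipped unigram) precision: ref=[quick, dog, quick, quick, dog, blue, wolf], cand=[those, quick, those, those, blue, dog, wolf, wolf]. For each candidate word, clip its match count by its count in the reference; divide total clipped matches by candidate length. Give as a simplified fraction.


Reference word counts: {'blue': 1, 'dog': 2, 'quick': 3, 'wolf': 1}
Checking each candidate word (with clipping):
  'those' -> not in reference -> no match (matches: 0)
  'quick' -> in reference (ref count 3, used 1/3) -> match (matches: 1)
  'those' -> not in reference -> no match (matches: 1)
  'those' -> not in reference -> no match (matches: 1)
  'blue' -> in reference (ref count 1, used 1/1) -> match (matches: 2)
  'dog' -> in reference (ref count 2, used 1/2) -> match (matches: 3)
  'wolf' -> in reference (ref count 1, used 1/1) -> match (matches: 4)
  'wolf' -> ref count 1 already used up (1/1) -> clipped, no match (matches: 4)
Clipped matches: 4, Candidate length: 8
Precision = 4/8 = 1/2

1/2


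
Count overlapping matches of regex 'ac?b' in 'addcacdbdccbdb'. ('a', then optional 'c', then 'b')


Pattern: ac?b means 'a', then optional 'c', then 'b'.
Scanning 'addcacdbdccbdb' position-by-position:
  Pos 0: window 'add' -> no
  Pos 1: window 'ddc' -> no
  Pos 2: window 'dca' -> no
  Pos 3: window 'cac' -> no
  Pos 4: window 'acd' -> no
  Pos 5: window 'cdb' -> no
  Pos 6: window 'dbd' -> no
  Pos 7: window 'bdc' -> no
  Pos 8: window 'dcc' -> no
  Pos 9: window 'ccb' -> no
  Pos 10: window 'cbd' -> no
  Pos 11: window 'bdb' -> no
  Pos 12: window 'db' -> no
  Pos 13: window 'b' -> no
Total matches: 0

0


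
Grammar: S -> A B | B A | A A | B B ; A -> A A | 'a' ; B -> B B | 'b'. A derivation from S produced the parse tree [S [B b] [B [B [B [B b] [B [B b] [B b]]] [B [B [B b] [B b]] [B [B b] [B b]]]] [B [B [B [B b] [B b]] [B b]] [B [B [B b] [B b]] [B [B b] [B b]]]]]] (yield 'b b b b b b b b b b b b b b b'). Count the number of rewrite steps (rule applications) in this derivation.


Every bracketed nonterminal node [X ...] in the tree is produced by exactly one rule application.
Reading the tree off as a leftmost derivation:
  Step 1: S  =>  B B   (applied S -> B B)
  Step 2: B B  =>  b B   (applied B -> b)
  Step 3: b B  =>  b B B   (applied B -> B B)
  Step 4: b B B  =>  b B B B   (applied B -> B B)
  Step 5: b B B B  =>  b B B B B   (applied B -> B B)
  Step 6: b B B B B  =>  b b B B B   (applied B -> b)
  Step 7: b b B B B  =>  b b B B B B   (applied B -> B B)
  Step 8: b b B B B B  =>  b b b B B B   (applied B -> b)
  Step 9: b b b B B B  =>  b b b b B B   (applied B -> b)
  Step 10: b b b b B B  =>  b b b b B B B   (applied B -> B B)
  Step 11: b b b b B B B  =>  b b b b B B B B   (applied B -> B B)
  Step 12: b b b b B B B B  =>  b b b b b B B B   (applied B -> b)
  Step 13: b b b b b B B B  =>  b b b b b b B B   (applied B -> b)
  Step 14: b b b b b b B B  =>  b b b b b b B B B   (applied B -> B B)
  Step 15: b b b b b b B B B  =>  b b b b b b b B B   (applied B -> b)
  Step 16: b b b b b b b B B  =>  b b b b b b b b B   (applied B -> b)
  Step 17: b b b b b b b b B  =>  b b b b b b b b B B   (applied B -> B B)
  Step 18: b b b b b b b b B B  =>  b b b b b b b b B B B   (applied B -> B B)
  Step 19: b b b b b b b b B B B  =>  b b b b b b b b B B B B   (applied B -> B B)
  Step 20: b b b b b b b b B B B B  =>  b b b b b b b b b B B B   (applied B -> b)
  Step 21: b b b b b b b b b B B B  =>  b b b b b b b b b b B B   (applied B -> b)
  Step 22: b b b b b b b b b b B B  =>  b b b b b b b b b b b B   (applied B -> b)
  Step 23: b b b b b b b b b b b B  =>  b b b b b b b b b b b B B   (applied B -> B B)
  Step 24: b b b b b b b b b b b B B  =>  b b b b b b b b b b b B B B   (applied B -> B B)
  Step 25: b b b b b b b b b b b B B B  =>  b b b b b b b b b b b b B B   (applied B -> b)
  Step 26: b b b b b b b b b b b b B B  =>  b b b b b b b b b b b b b B   (applied B -> b)
  Step 27: b b b b b b b b b b b b b B  =>  b b b b b b b b b b b b b B B   (applied B -> B B)
  Step 28: b b b b b b b b b b b b b B B  =>  b b b b b b b b b b b b b b B   (applied B -> b)
  Step 29: b b b b b b b b b b b b b b B  =>  b b b b b b b b b b b b b b b   (applied B -> b)
Final yield: b b b b b b b b b b b b b b b
Total rewrite steps: 29

29


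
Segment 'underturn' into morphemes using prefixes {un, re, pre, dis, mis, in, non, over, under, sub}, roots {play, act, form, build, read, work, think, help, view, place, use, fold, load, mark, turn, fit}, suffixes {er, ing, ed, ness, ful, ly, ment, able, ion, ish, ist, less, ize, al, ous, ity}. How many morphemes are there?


Segmenting 'underturn' against the inventory:
  'under' -> prefix (morpheme 1)
  'turn' -> root (morpheme 2)
Total morphemes: 2

2


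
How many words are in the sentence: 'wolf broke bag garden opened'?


Counting words by splitting on spaces:
  Word 1: 'wolf'
  Word 2: 'broke'
  Word 3: 'bag'
  Word 4: 'garden'
  Word 5: 'opened'
Total words: 5

5


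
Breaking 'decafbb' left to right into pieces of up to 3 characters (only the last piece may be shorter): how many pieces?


'decafbb' has 7 characters.
Chunking with max size 3:
  Chunk 1: 'dec' (positions 0-2)
  Chunk 2: 'afb' (positions 3-5)
  Chunk 3: 'b' (positions 6-6)
Total chunks: ceil(7 / 3) = 3

3


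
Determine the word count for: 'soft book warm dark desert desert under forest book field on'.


Counting words by splitting on spaces:
  Word 1: 'soft'
  Word 2: 'book'
  Word 3: 'warm'
  Word 4: 'dark'
  Word 5: 'desert'
  Word 6: 'desert'
  Word 7: 'under'
  Word 8: 'forest'
  Word 9: 'book'
  Word 10: 'field'
  Word 11: 'on'
Total words: 11

11


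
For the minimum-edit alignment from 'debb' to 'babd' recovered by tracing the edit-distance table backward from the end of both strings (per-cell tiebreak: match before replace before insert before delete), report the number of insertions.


Edit distance = 3. Backtracking from cell (4, 4) with preference match > replace > insert > delete,
then listing the resulting alignment 'debb' -> 'babd' left to right:
  Step 1: replace d->b
  Step 2: replace e->a
  Step 3: keep 'b'
  Step 4: replace b->d
Total insertions: 0

0


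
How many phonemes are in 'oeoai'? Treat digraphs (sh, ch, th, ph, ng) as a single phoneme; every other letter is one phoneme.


Parsing 'oeoai' greedily, digraphs first:
  'o' -> vowel phoneme (phonemes so far: 1)
  'e' -> vowel phoneme (phonemes so far: 2)
  'o' -> vowel phoneme (phonemes so far: 3)
  'a' -> vowel phoneme (phonemes so far: 4)
  'i' -> vowel phoneme (phonemes so far: 5)
Total phonemes: 5

5


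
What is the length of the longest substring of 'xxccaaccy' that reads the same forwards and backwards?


Scanning 'xxccaaccy' for palindromic substrings.
Substring at positions 2-7: 'ccaacc'.
Check: reverse('ccaacc') = 'ccaacc' -> palindrome confirmed.
Neighbouring characters ('x' / 'y') break symmetry, so it cannot extend further.
No longer palindromic substring exists; longest length = 6

6


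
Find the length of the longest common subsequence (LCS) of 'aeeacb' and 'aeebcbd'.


DP table for LCS of 'aeeacb' and 'aeebcbd':
       a  e  e  b  c  b  d
    0  0  0  0  0  0  0  0
  a 0  1  1  1  1  1  1  1
  e 0  1  2  2  2  2  2  2
  e 0  1  2  3  3  3  3  3
  a 0  1  2  3  3  3  3  3
  c 0  1  2  3  3  4  4  4
  b 0  1  2  3  4  4  5  5
LCS: 'aeecb'
LCS length = 5

5


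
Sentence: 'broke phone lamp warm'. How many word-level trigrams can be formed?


Word trigrams from [4] words:
  Trigram 1: (broke phone lamp)
  Trigram 2: (phone lamp warm)
Total word trigrams: 4 - 2 = 2

2


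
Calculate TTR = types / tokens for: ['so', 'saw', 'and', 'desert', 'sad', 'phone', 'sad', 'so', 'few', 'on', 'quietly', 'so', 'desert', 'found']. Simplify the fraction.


Tokens: 14
Unique types: ('and', 'desert', 'few', 'found', 'on', 'phone', 'quietly', 'sad', 'saw', 'so') = 10
TTR = 10/14
Simplify: divide both by 2 -> 5/7
TTR = 5/7

5/7


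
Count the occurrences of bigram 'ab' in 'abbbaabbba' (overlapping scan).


Scanning 'abbbaabbba' for bigram 'ab':
  Position 0: 'ab' -> MATCH
  Position 1: 'bb' -> no
  Position 2: 'bb' -> no
  Position 3: 'ba' -> no
  Position 4: 'aa' -> no
  Position 5: 'ab' -> MATCH
  Position 6: 'bb' -> no
  Position 7: 'bb' -> no
  Position 8: 'ba' -> no
Total matches: 2

2


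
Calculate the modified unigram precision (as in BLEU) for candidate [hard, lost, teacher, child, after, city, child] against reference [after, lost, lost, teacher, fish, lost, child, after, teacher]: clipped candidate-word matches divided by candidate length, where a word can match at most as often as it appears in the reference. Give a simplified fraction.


Reference word counts: {'after': 2, 'child': 1, 'fish': 1, 'lost': 3, 'teacher': 2}
Checking each candidate word (with clipping):
  'hard' -> not in reference -> no match (matches: 0)
  'lost' -> in reference (ref count 3, used 1/3) -> match (matches: 1)
  'teacher' -> in reference (ref count 2, used 1/2) -> match (matches: 2)
  'child' -> in reference (ref count 1, used 1/1) -> match (matches: 3)
  'after' -> in reference (ref count 2, used 1/2) -> match (matches: 4)
  'city' -> not in reference -> no match (matches: 4)
  'child' -> ref count 1 already used up (1/1) -> clipped, no match (matches: 4)
Clipped matches: 4, Candidate length: 7
Precision = 4/7

4/7


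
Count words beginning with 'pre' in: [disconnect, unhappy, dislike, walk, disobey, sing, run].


Checking each word for prefix 'pre':
  'disconnect' -> no (count: 0)
  'unhappy' -> no (count: 0)
  'dislike' -> no (count: 0)
  'walk' -> no (count: 0)
  'disobey' -> no (count: 0)
  'sing' -> no (count: 0)
  'run' -> no (count: 0)
Total with prefix 'pre': 0

0


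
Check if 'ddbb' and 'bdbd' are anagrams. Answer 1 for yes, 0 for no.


Sort characters of 'ddbb': 'bbdd'
Sort characters of 'bdbd': 'bbdd'
Sorted forms match -> they ARE anagrams
Result: 1

1


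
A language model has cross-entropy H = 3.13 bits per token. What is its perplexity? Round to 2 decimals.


Perplexity formula: PP = 2^H
H = 3.13
PP = 2^3.13
Decompose: 2^3.13 = 2^3 * 2^0.13
2^3 = 8, 2^0.13 ~ 1.0942937
PP ~ 8 * 1.0942937 = 8.7543496
Rounded to 2 decimals: 8.75

8.75


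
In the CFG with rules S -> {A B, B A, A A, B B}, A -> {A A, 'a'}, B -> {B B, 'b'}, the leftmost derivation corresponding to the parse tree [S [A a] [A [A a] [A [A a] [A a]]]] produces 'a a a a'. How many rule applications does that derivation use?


Every bracketed nonterminal node [X ...] in the tree is produced by exactly one rule application.
Reading the tree off as a leftmost derivation:
  Step 1: S  =>  A A   (applied S -> A A)
  Step 2: A A  =>  a A   (applied A -> a)
  Step 3: a A  =>  a A A   (applied A -> A A)
  Step 4: a A A  =>  a a A   (applied A -> a)
  Step 5: a a A  =>  a a A A   (applied A -> A A)
  Step 6: a a A A  =>  a a a A   (applied A -> a)
  Step 7: a a a A  =>  a a a a   (applied A -> a)
Final yield: a a a a
Total rewrite steps: 7

7


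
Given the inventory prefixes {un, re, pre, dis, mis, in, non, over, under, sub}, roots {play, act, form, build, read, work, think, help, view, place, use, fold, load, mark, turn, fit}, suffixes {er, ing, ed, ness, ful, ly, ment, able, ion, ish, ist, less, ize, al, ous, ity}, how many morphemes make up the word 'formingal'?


Segmenting 'formingal' against the inventory:
  'form' -> root (morpheme 1)
  'ing' -> suffix (morpheme 2)
  'al' -> suffix (morpheme 3)
Total morphemes: 3

3


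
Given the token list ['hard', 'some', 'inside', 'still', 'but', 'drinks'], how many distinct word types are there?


Listing all tokens and tracking unique types:
  Token 1: 'hard' -> NEW (unique so far: 1)
  Token 2: 'some' -> NEW (unique so far: 2)
  Token 3: 'inside' -> NEW (unique so far: 3)
  Token 4: 'still' -> NEW (unique so far: 4)
  Token 5: 'but' -> NEW (unique so far: 5)
  Token 6: 'drinks' -> NEW (unique so far: 6)
Unique types: ('but', 'drinks', 'hard', 'inside', 'some', 'still')
Vocabulary size: 6

6


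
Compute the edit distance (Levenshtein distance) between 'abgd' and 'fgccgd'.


Building DP table for s1='abgd' (len 4) and s2='fgccgd' (len 6):
       f  g  c  c  g  d
    0  1  2  3  4  5  6
  a 1  1  2  3  4  5  6
  b 2  2  2  3  4  5  6
  g 3  3  2  3  4  4  5
  d 4  4  3  3  4  5  4
Edit distance = dp[4][6] = 4

4


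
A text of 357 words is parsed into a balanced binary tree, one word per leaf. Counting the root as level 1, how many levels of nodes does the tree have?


In a balanced binary tree with n leaves the deepest leaf is ceil(log2(n)) edges below the root,
so counting node levels inclusive of root and leaves gives ceil(log2(n)) + 1 levels.
log2(357) = 8.4798
ceil(8.4798) = 9
levels = 9 + 1 = 10

10


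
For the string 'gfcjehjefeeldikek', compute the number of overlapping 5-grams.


String 'gfcjehjefeeldikek' has length L = 17.
Number of overlapping n-grams = L - n + 1
Substituting: 17 - 5 + 1 = 13

13


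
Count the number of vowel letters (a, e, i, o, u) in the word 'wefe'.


Scanning each character of 'wefe':
  Position 1: 'w' -> consonant (running count: 0)
  Position 2: 'e' -> vowel (running count: 1)
  Position 3: 'f' -> consonant (running count: 1)
  Position 4: 'e' -> vowel (running count: 2)
Total vowels: 2

2


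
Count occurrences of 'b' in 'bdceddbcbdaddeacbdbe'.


Scanning 'bdceddbcbdaddeacbdbe' for 'b':
  Position 0: 'b' -> MATCH (count: 1)
  Position 6: 'b' -> MATCH (count: 2)
  Position 8: 'b' -> MATCH (count: 3)
  Position 16: 'b' -> MATCH (count: 4)
  Position 18: 'b' -> MATCH (count: 5)
Total occurrences of 'b': 5

5


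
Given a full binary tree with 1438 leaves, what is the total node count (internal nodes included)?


Leaf nodes (terminals): 1438
Internal nodes = n - 1 = 1438 - 1 = 1437
Total = leaves + internal = 1438 + 1437 = 2875

2875


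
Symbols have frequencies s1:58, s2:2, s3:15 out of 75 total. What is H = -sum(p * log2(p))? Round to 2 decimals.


Computing entropy H = -sum(p_i * log2(p_i)):
  s1: p = 58/75 = 0.7733, -p*log2(p) = 0.2868
  s2: p = 2/75 = 0.0267, -p*log2(p) = 0.1394
  s3: p = 15/75 = 0.2000, -p*log2(p) = 0.4644
H = sum of terms = 0.8906
Rounded to 2 decimals: 0.89

0.89


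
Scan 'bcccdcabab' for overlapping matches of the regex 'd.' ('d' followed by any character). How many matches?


Pattern: d. means 'd' followed by any character.
Scanning 'bcccdcabab' position-by-position:
  Pos 0: window 'bc' -> no
  Pos 1: window 'cc' -> no
  Pos 2: window 'cc' -> no
  Pos 3: window 'cd' -> no
  Pos 4: window 'dc' -> MATCH
  Pos 5: window 'ca' -> no
  Pos 6: window 'ab' -> no
  Pos 7: window 'ba' -> no
  Pos 8: window 'ab' -> no
  Pos 9: window 'b' -> no
Total matches: 1

1


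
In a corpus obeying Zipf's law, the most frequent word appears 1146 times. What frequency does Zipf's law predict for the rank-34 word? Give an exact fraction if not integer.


Zipf's law: freq(rank) = f1 / rank
f1 = 1146, rank = 34
freq = 1146 / 34
GCD(1146, 34) = 2
Simplified: 573/17

573/17


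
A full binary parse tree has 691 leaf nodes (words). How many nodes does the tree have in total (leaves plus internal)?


Leaf nodes (terminals): 691
Internal nodes = n - 1 = 691 - 1 = 690
Total = leaves + internal = 691 + 690 = 1381

1381


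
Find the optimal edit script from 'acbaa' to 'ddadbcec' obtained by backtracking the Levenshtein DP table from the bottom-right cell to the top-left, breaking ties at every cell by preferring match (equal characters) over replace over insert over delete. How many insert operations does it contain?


Edit distance = 6. Backtracking from cell (5, 8) with preference match > replace > insert > delete,
then listing the resulting alignment 'acbaa' -> 'ddadbcec' left to right:
  Step 1: insert 'd' [insertion #1]
  Step 2: insert 'd' [insertion #2]
  Step 3: keep 'a'
  Step 4: replace c->d
  Step 5: keep 'b'
  Step 6: insert 'c' [insertion #3]
  Step 7: replace a->e
  Step 8: replace a->c
Total insertions: 3

3


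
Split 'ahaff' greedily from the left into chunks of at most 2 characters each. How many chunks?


'ahaff' has 5 characters.
Chunking with max size 2:
  Chunk 1: 'ah' (positions 0-1)
  Chunk 2: 'af' (positions 2-3)
  Chunk 3: 'f' (positions 4-4)
Total chunks: ceil(5 / 2) = 3

3


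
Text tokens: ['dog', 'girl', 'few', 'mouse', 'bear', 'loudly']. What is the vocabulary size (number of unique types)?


Listing all tokens and tracking unique types:
  Token 1: 'dog' -> NEW (unique so far: 1)
  Token 2: 'girl' -> NEW (unique so far: 2)
  Token 3: 'few' -> NEW (unique so far: 3)
  Token 4: 'mouse' -> NEW (unique so far: 4)
  Token 5: 'bear' -> NEW (unique so far: 5)
  Token 6: 'loudly' -> NEW (unique so far: 6)
Unique types: ('bear', 'dog', 'few', 'girl', 'loudly', 'mouse')
Vocabulary size: 6

6


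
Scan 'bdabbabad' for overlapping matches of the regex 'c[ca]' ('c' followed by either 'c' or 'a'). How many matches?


Pattern: c[ca] means 'c' followed by either 'c' or 'a'.
Scanning 'bdabbabad' position-by-position:
  Pos 0: window 'bd' -> no
  Pos 1: window 'da' -> no
  Pos 2: window 'ab' -> no
  Pos 3: window 'bb' -> no
  Pos 4: window 'ba' -> no
  Pos 5: window 'ab' -> no
  Pos 6: window 'ba' -> no
  Pos 7: window 'ad' -> no
  Pos 8: window 'd' -> no
Total matches: 0

0


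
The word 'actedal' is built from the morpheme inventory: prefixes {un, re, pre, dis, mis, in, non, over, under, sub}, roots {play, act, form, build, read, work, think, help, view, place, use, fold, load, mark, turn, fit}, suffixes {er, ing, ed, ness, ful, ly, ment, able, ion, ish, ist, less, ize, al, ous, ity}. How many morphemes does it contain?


Segmenting 'actedal' against the inventory:
  'act' -> root (morpheme 1)
  'ed' -> suffix (morpheme 2)
  'al' -> suffix (morpheme 3)
Total morphemes: 3

3


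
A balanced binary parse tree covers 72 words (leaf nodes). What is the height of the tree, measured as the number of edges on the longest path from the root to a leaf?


In a balanced binary tree with n leaves the deepest leaf is ceil(log2(n)) edges below the root.
log2(72) = 6.1699
ceil(6.1699) = 7
height (edges) = 7

7


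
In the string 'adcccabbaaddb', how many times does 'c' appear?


Scanning 'adcccabbaaddb' for 'c':
  Position 2: 'c' -> MATCH (count: 1)
  Position 3: 'c' -> MATCH (count: 2)
  Position 4: 'c' -> MATCH (count: 3)
Total occurrences of 'c': 3

3


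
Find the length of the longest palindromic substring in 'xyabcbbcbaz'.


Scanning 'xyabcbbcbaz' for palindromic substrings.
Substring at positions 2-9: 'abcbbcba'.
Check: reverse('abcbbcba') = 'abcbbcba' -> palindrome confirmed.
Neighbouring characters ('y' / 'z') break symmetry, so it cannot extend further.
No longer palindromic substring exists; longest length = 8

8


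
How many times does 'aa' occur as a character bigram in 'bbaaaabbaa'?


Scanning 'bbaaaabbaa' for bigram 'aa':
  Position 0: 'bb' -> no
  Position 1: 'ba' -> no
  Position 2: 'aa' -> MATCH
  Position 3: 'aa' -> MATCH
  Position 4: 'aa' -> MATCH
  Position 5: 'ab' -> no
  Position 6: 'bb' -> no
  Position 7: 'ba' -> no
  Position 8: 'aa' -> MATCH
Total matches: 4

4


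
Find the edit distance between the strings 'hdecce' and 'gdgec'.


Building DP table for s1='hdecce' (len 6) and s2='gdgec' (len 5):
       g  d  g  e  c
    0  1  2  3  4  5
  h 1  1  2  3  4  5
  d 2  2  1  2  3  4
  e 3  3  2  2  2  3
  c 4  4  3  3  3  2
  c 5  5  4  4  4  3
  e 6  6  5  5  4  4
Edit distance = dp[6][5] = 4

4


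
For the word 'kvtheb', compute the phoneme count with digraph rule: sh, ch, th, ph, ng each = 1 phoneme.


Parsing 'kvtheb' greedily, digraphs first:
  'k' -> consonant phoneme (phonemes so far: 1)
  'v' -> consonant phoneme (phonemes so far: 2)
  'th' -> digraph (1 consonant phoneme) (phonemes so far: 3)
  'e' -> vowel phoneme (phonemes so far: 4)
  'b' -> consonant phoneme (phonemes so far: 5)
Total phonemes: 5

5


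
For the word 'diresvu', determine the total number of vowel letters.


Scanning each character of 'diresvu':
  Position 1: 'd' -> consonant (running count: 0)
  Position 2: 'i' -> vowel (running count: 1)
  Position 3: 'r' -> consonant (running count: 1)
  Position 4: 'e' -> vowel (running count: 2)
  Position 5: 's' -> consonant (running count: 2)
  Position 6: 'v' -> consonant (running count: 2)
  Position 7: 'u' -> vowel (running count: 3)
Total vowels: 3

3


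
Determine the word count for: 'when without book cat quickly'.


Counting words by splitting on spaces:
  Word 1: 'when'
  Word 2: 'without'
  Word 3: 'book'
  Word 4: 'cat'
  Word 5: 'quickly'
Total words: 5

5


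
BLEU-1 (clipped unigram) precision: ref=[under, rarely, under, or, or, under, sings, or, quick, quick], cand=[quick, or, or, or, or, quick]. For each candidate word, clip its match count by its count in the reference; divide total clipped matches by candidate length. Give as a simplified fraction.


Reference word counts: {'or': 3, 'quick': 2, 'rarely': 1, 'sings': 1, 'under': 3}
Checking each candidate word (with clipping):
  'quick' -> in reference (ref count 2, used 1/2) -> match (matches: 1)
  'or' -> in reference (ref count 3, used 1/3) -> match (matches: 2)
  'or' -> in reference (ref count 3, used 2/3) -> match (matches: 3)
  'or' -> in reference (ref count 3, used 3/3) -> match (matches: 4)
  'or' -> ref count 3 already used up (3/3) -> clipped, no match (matches: 4)
  'quick' -> in reference (ref count 2, used 2/2) -> match (matches: 5)
Clipped matches: 5, Candidate length: 6
Precision = 5/6

5/6


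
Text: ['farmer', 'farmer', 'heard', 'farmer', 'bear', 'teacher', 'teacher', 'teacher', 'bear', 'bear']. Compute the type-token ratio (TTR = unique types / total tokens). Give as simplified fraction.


Tokens: 10
Unique types: ('bear', 'farmer', 'heard', 'teacher') = 4
TTR = 4/10
Simplify: divide both by 2 -> 2/5
TTR = 2/5

2/5


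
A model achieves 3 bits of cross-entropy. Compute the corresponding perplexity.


Perplexity formula: PP = 2^H
H = 3
PP = 2^3
Steps: 2^1 = 2, 2^2 = 4, 2^3 = 8
PP = 8

8


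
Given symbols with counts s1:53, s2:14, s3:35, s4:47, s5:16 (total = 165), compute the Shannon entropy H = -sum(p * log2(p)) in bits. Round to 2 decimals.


Computing entropy H = -sum(p_i * log2(p_i)):
  s1: p = 53/165 = 0.3212, -p*log2(p) = 0.5263
  s2: p = 14/165 = 0.0848, -p*log2(p) = 0.3020
  s3: p = 35/165 = 0.2121, -p*log2(p) = 0.4745
  s4: p = 47/165 = 0.2848, -p*log2(p) = 0.5161
  s5: p = 16/165 = 0.0970, -p*log2(p) = 0.3264
H = sum of terms = 2.1453
Rounded to 2 decimals: 2.15

2.15


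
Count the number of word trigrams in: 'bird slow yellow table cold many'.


Word trigrams from [6] words:
  Trigram 1: (bird slow yellow)
  Trigram 2: (slow yellow table)
  Trigram 3: (yellow table cold)
  Trigram 4: (table cold many)
Total word trigrams: 6 - 2 = 4

4


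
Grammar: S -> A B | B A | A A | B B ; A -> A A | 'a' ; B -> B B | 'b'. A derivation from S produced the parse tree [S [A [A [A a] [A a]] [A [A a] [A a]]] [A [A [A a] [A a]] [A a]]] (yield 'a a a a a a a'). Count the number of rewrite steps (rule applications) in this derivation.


Every bracketed nonterminal node [X ...] in the tree is produced by exactly one rule application.
Reading the tree off as a leftmost derivation:
  Step 1: S  =>  A A   (applied S -> A A)
  Step 2: A A  =>  A A A   (applied A -> A A)
  Step 3: A A A  =>  A A A A   (applied A -> A A)
  Step 4: A A A A  =>  a A A A   (applied A -> a)
  Step 5: a A A A  =>  a a A A   (applied A -> a)
  Step 6: a a A A  =>  a a A A A   (applied A -> A A)
  Step 7: a a A A A  =>  a a a A A   (applied A -> a)
  Step 8: a a a A A  =>  a a a a A   (applied A -> a)
  Step 9: a a a a A  =>  a a a a A A   (applied A -> A A)
  Step 10: a a a a A A  =>  a a a a A A A   (applied A -> A A)
  Step 11: a a a a A A A  =>  a a a a a A A   (applied A -> a)
  Step 12: a a a a a A A  =>  a a a a a a A   (applied A -> a)
  Step 13: a a a a a a A  =>  a a a a a a a   (applied A -> a)
Final yield: a a a a a a a
Total rewrite steps: 13

13


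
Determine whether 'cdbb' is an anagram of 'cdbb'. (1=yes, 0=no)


Sort characters of 'cdbb': 'bbcd'
Sort characters of 'cdbb': 'bbcd'
Sorted forms match -> they ARE anagrams
Result: 1

1


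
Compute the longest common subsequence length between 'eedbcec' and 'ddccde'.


DP table for LCS of 'eedbcec' and 'ddccde':
       d  d  c  c  d  e
    0  0  0  0  0  0  0
  e 0  0  0  0  0  0  1
  e 0  0  0  0  0  0  1
  d 0  1  1  1  1  1  1
  b 0  1  1  1  1  1  1
  c 0  1  1  2  2  2  2
  e 0  1  1  2  2  2  3
  c 0  1  1  2  3  3  3
LCS: 'dce'
LCS length = 3

3


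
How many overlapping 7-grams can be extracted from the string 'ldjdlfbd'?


String 'ldjdlfbd' has length L = 8.
Number of overlapping n-grams = L - n + 1
Substituting: 8 - 7 + 1 = 2

2


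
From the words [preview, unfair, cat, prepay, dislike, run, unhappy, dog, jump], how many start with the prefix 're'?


Checking each word for prefix 're':
  'preview' -> no (count: 0)
  'unfair' -> no (count: 0)
  'cat' -> no (count: 0)
  'prepay' -> no (count: 0)
  'dislike' -> no (count: 0)
  'run' -> no (count: 0)
  'unhappy' -> no (count: 0)
  'dog' -> no (count: 0)
  'jump' -> no (count: 0)
Total with prefix 're': 0

0


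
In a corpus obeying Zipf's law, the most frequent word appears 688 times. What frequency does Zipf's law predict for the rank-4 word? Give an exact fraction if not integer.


Zipf's law: freq(rank) = f1 / rank
f1 = 688, rank = 4
freq = 688 / 4
= 172

172


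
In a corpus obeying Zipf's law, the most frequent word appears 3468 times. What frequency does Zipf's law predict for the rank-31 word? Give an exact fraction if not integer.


Zipf's law: freq(rank) = f1 / rank
f1 = 3468, rank = 31
freq = 3468 / 31
GCD(3468, 31) = 1
Simplified: 3468/31

3468/31


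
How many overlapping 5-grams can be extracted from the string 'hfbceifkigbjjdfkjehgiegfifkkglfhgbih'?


String 'hfbceifkigbjjdfkjehgiegfifkkglfhgbih' has length L = 36.
Number of overlapping n-grams = L - n + 1
Substituting: 36 - 5 + 1 = 32

32


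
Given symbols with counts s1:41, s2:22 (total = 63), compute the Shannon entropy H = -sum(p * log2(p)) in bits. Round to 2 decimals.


Computing entropy H = -sum(p_i * log2(p_i)):
  s1: p = 41/63 = 0.6508, -p*log2(p) = 0.4033
  s2: p = 22/63 = 0.3492, -p*log2(p) = 0.5300
H = sum of terms = 0.9333
Rounded to 2 decimals: 0.93

0.93


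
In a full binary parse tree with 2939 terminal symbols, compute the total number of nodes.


Leaf nodes (terminals): 2939
Internal nodes = n - 1 = 2939 - 1 = 2938
Total = leaves + internal = 2939 + 2938 = 5877

5877
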